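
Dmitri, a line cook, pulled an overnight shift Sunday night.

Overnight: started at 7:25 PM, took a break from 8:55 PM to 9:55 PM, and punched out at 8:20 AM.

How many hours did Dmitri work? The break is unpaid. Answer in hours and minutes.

11 h 55 min

Overnight: 7:25 PM → midnight = 4 h 35 min; midnight → 8:20 AM = 8 h 20 min; span 12 h 55 min; less 60 min break → 11 h 55 min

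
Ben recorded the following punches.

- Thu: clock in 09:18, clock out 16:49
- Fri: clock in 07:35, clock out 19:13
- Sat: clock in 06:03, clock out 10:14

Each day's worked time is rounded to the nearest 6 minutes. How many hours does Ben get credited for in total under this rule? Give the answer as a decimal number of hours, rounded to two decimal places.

23.30 hours

Thu: 09:18–16:49 = 7 h 31 min → rounds to 7 h 30 min
Fri: 07:35–19:13 = 11 h 38 min → rounds to 11 h 36 min
Sat: 06:03–10:14 = 4 h 11 min → rounds to 4 h 12 min
Total credited: 23 h 18 min.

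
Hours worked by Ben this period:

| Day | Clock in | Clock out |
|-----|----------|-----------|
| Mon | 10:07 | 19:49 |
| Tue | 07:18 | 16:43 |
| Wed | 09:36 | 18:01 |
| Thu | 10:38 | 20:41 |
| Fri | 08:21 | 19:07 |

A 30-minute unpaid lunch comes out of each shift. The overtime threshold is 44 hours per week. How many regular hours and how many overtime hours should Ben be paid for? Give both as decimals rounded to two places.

Mon: 10:07–19:49 = 9 h 42 min; less 30 min break → 9 h 12 min
Tue: 07:18–16:43 = 9 h 25 min; less 30 min break → 8 h 55 min
Wed: 09:36–18:01 = 8 h 25 min; less 30 min break → 7 h 55 min
Thu: 10:38–20:41 = 10 h 3 min; less 30 min break → 9 h 33 min
Fri: 08:21–19:07 = 10 h 46 min; less 30 min break → 10 h 16 min
Total worked: 45 h 51 min = 45.85 h.
Threshold 44 h → overtime 1 h 51 min, regular 44 h 0 min.

Regular 44.00 hours, overtime 1.85 hours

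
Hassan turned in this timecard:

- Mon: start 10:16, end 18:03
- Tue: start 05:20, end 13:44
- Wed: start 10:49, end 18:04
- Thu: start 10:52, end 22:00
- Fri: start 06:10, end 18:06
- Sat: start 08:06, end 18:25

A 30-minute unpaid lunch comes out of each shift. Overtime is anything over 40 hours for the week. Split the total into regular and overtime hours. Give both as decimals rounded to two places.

Regular 40.00 hours, overtime 13.82 hours

Mon: 10:16–18:03 = 7 h 47 min; less 30 min break → 7 h 17 min
Tue: 05:20–13:44 = 8 h 24 min; less 30 min break → 7 h 54 min
Wed: 10:49–18:04 = 7 h 15 min; less 30 min break → 6 h 45 min
Thu: 10:52–22:00 = 11 h 8 min; less 30 min break → 10 h 38 min
Fri: 06:10–18:06 = 11 h 56 min; less 30 min break → 11 h 26 min
Sat: 08:06–18:25 = 10 h 19 min; less 30 min break → 9 h 49 min
Total worked: 53 h 49 min = 53.82 h.
Threshold 40 h → overtime 13 h 49 min, regular 40 h 0 min.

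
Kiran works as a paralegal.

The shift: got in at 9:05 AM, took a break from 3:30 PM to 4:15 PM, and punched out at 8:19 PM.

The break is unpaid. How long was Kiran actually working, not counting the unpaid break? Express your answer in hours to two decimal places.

10.48 hours

The shift: 9:05 AM–8:19 PM = 11 h 14 min; less 45 min break → 10 h 29 min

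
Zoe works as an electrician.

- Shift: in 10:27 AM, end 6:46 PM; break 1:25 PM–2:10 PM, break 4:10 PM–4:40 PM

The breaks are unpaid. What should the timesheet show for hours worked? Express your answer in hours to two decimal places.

7.07 hours

Shift: 10:27 AM–6:46 PM = 8 h 19 min; less 75 min break → 7 h 4 min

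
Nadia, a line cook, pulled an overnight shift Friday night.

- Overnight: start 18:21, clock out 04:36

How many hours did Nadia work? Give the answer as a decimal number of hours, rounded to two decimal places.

10.25 hours

Overnight: 18:21 → midnight = 5 h 39 min; midnight → 04:36 = 4 h 36 min; span 10 h 15 min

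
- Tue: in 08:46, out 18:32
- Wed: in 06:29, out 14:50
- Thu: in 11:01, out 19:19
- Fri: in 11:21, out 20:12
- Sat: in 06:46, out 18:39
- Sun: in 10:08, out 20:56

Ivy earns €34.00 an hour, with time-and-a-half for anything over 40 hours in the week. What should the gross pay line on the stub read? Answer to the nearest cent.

Tue: 08:46–18:32 = 9 h 46 min
Wed: 06:29–14:50 = 8 h 21 min
Thu: 11:01–19:19 = 8 h 18 min
Fri: 11:21–20:12 = 8 h 51 min
Sat: 06:46–18:39 = 11 h 53 min
Sun: 10:08–20:56 = 10 h 48 min
Total worked: 57 h 57 min = 3477 min.
Regular 40 h 0 min = 2400 min at €34.00/h; overtime 17 h 57 min = 1077 min at €51.00/h.
Pay = (2400 × €34.00 + 1077 × €51.00) ÷ 60 = €2275.45.

€2275.45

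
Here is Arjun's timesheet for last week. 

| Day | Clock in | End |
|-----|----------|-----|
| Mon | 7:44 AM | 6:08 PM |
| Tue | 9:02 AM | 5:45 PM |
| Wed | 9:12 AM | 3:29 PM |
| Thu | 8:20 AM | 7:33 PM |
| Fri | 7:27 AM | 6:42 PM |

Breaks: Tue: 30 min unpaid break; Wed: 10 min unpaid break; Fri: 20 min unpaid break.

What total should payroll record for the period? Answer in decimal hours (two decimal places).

Mon: 7:44 AM–6:08 PM = 10 h 24 min
Tue: 9:02 AM–5:45 PM = 8 h 43 min; less 30 min break → 8 h 13 min
Wed: 9:12 AM–3:29 PM = 6 h 17 min; less 10 min break → 6 h 7 min
Thu: 8:20 AM–7:33 PM = 11 h 13 min
Fri: 7:27 AM–6:42 PM = 11 h 15 min; less 20 min break → 10 h 55 min
Total: 10 h 24 min + 8 h 13 min + 6 h 7 min + 11 h 13 min + 10 h 55 min = 46 h 52 min.

46.87 hours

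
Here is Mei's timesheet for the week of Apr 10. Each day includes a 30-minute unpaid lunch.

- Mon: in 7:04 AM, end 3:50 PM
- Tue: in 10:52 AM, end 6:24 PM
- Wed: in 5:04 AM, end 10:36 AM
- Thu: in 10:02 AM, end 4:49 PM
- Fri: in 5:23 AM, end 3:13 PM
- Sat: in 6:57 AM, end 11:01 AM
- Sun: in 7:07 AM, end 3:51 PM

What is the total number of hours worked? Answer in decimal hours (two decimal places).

Mon: 7:04 AM–3:50 PM = 8 h 46 min; less 30 min break → 8 h 16 min
Tue: 10:52 AM–6:24 PM = 7 h 32 min; less 30 min break → 7 h 2 min
Wed: 5:04 AM–10:36 AM = 5 h 32 min; less 30 min break → 5 h 2 min
Thu: 10:02 AM–4:49 PM = 6 h 47 min; less 30 min break → 6 h 17 min
Fri: 5:23 AM–3:13 PM = 9 h 50 min; less 30 min break → 9 h 20 min
Sat: 6:57 AM–11:01 AM = 4 h 4 min; less 30 min break → 3 h 34 min
Sun: 7:07 AM–3:51 PM = 8 h 44 min; less 30 min break → 8 h 14 min
Total: 8 h 16 min + 7 h 2 min + 5 h 2 min + 6 h 17 min + 9 h 20 min + 3 h 34 min + 8 h 14 min = 47 h 45 min.

47.75 hours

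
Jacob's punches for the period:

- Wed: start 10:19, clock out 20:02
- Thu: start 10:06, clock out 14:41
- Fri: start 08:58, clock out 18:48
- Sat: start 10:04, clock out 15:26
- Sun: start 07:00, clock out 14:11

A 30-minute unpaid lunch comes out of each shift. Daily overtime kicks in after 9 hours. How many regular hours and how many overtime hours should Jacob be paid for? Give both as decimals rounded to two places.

Regular 33.63 hours, overtime 0.55 hours

Wed: 10:19–20:02 = 9 h 43 min; less 30 min break → 9 h 13 min
Thu: 10:06–14:41 = 4 h 35 min; less 30 min break → 4 h 5 min
Fri: 08:58–18:48 = 9 h 50 min; less 30 min break → 9 h 20 min
Sat: 10:04–15:26 = 5 h 22 min; less 30 min break → 4 h 52 min
Sun: 07:00–14:11 = 7 h 11 min; less 30 min break → 6 h 41 min
Wed reg 9 h 0 min / OT 0 h 13 min; Thu reg 4 h 5 min / OT 0 h 0 min; Fri reg 9 h 0 min / OT 0 h 20 min; Sat reg 4 h 52 min / OT 0 h 0 min; Sun reg 6 h 41 min / OT 0 h 0 min.
Totals: regular 33 h 38 min, overtime 0 h 33 min.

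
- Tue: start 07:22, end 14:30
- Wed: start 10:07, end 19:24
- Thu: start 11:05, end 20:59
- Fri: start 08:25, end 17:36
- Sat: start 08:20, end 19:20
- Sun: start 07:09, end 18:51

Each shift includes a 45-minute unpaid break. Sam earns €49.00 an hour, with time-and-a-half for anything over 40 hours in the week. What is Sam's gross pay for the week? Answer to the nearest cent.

€2966.95

Tue: 07:22–14:30 = 7 h 8 min; less 45 min break → 6 h 23 min
Wed: 10:07–19:24 = 9 h 17 min; less 45 min break → 8 h 32 min
Thu: 11:05–20:59 = 9 h 54 min; less 45 min break → 9 h 9 min
Fri: 08:25–17:36 = 9 h 11 min; less 45 min break → 8 h 26 min
Sat: 08:20–19:20 = 11 h 0 min; less 45 min break → 10 h 15 min
Sun: 07:09–18:51 = 11 h 42 min; less 45 min break → 10 h 57 min
Total worked: 53 h 42 min = 3222 min.
Regular 40 h 0 min = 2400 min at €49.00/h; overtime 13 h 42 min = 822 min at €73.50/h.
Pay = (2400 × €49.00 + 822 × €73.50) ÷ 60 = €2966.95.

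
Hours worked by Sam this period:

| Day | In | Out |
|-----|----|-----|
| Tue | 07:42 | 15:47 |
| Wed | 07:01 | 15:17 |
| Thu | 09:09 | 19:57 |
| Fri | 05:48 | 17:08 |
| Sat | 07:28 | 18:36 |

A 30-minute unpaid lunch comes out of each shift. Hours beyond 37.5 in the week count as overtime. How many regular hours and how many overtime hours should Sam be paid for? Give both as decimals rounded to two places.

Tue: 07:42–15:47 = 8 h 5 min; less 30 min break → 7 h 35 min
Wed: 07:01–15:17 = 8 h 16 min; less 30 min break → 7 h 46 min
Thu: 09:09–19:57 = 10 h 48 min; less 30 min break → 10 h 18 min
Fri: 05:48–17:08 = 11 h 20 min; less 30 min break → 10 h 50 min
Sat: 07:28–18:36 = 11 h 8 min; less 30 min break → 10 h 38 min
Total worked: 47 h 7 min = 47.12 h.
Threshold 37.5 h → overtime 9 h 37 min, regular 37 h 30 min.

Regular 37.50 hours, overtime 9.62 hours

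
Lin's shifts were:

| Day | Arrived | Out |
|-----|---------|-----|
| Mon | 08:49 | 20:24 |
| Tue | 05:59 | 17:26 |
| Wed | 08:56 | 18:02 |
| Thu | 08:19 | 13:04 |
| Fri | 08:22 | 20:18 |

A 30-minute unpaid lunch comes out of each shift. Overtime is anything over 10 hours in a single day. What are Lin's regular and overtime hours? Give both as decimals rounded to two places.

Mon: 08:49–20:24 = 11 h 35 min; less 30 min break → 11 h 5 min
Tue: 05:59–17:26 = 11 h 27 min; less 30 min break → 10 h 57 min
Wed: 08:56–18:02 = 9 h 6 min; less 30 min break → 8 h 36 min
Thu: 08:19–13:04 = 4 h 45 min; less 30 min break → 4 h 15 min
Fri: 08:22–20:18 = 11 h 56 min; less 30 min break → 11 h 26 min
Mon reg 10 h 0 min / OT 1 h 5 min; Tue reg 10 h 0 min / OT 0 h 57 min; Wed reg 8 h 36 min / OT 0 h 0 min; Thu reg 4 h 15 min / OT 0 h 0 min; Fri reg 10 h 0 min / OT 1 h 26 min.
Totals: regular 42 h 51 min, overtime 3 h 28 min.

Regular 42.85 hours, overtime 3.47 hours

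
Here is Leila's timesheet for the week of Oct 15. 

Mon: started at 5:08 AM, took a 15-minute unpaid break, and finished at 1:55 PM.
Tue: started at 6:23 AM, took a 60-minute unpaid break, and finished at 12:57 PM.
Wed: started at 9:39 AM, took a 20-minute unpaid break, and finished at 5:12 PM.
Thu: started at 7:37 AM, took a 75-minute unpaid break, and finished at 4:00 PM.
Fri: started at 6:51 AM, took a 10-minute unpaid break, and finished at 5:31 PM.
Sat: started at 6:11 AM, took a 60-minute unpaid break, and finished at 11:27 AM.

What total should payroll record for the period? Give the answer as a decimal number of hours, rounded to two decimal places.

43.22 hours

Mon: 5:08 AM–1:55 PM = 8 h 47 min; less 15 min break → 8 h 32 min
Tue: 6:23 AM–12:57 PM = 6 h 34 min; less 60 min break → 5 h 34 min
Wed: 9:39 AM–5:12 PM = 7 h 33 min; less 20 min break → 7 h 13 min
Thu: 7:37 AM–4:00 PM = 8 h 23 min; less 75 min break → 7 h 8 min
Fri: 6:51 AM–5:31 PM = 10 h 40 min; less 10 min break → 10 h 30 min
Sat: 6:11 AM–11:27 AM = 5 h 16 min; less 60 min break → 4 h 16 min
Total: 8 h 32 min + 5 h 34 min + 7 h 13 min + 7 h 8 min + 10 h 30 min + 4 h 16 min = 43 h 13 min.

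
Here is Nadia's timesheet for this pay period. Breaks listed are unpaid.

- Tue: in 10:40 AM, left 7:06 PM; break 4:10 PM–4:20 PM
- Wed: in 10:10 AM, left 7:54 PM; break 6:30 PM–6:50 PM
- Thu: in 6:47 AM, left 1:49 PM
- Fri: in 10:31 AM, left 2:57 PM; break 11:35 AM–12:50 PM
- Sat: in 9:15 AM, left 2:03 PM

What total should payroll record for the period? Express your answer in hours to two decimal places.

32.68 hours

Tue: 10:40 AM–7:06 PM = 8 h 26 min; less 10 min break → 8 h 16 min
Wed: 10:10 AM–7:54 PM = 9 h 44 min; less 20 min break → 9 h 24 min
Thu: 6:47 AM–1:49 PM = 7 h 2 min
Fri: 10:31 AM–2:57 PM = 4 h 26 min; less 75 min break → 3 h 11 min
Sat: 9:15 AM–2:03 PM = 4 h 48 min
Total: 8 h 16 min + 9 h 24 min + 7 h 2 min + 3 h 11 min + 4 h 48 min = 32 h 41 min.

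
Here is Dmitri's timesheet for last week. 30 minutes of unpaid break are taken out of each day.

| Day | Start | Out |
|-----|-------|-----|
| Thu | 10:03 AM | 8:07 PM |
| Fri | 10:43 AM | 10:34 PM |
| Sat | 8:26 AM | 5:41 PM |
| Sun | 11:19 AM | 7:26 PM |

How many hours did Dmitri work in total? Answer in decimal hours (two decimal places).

37.28 hours

Thu: 10:03 AM–8:07 PM = 10 h 4 min; less 30 min break → 9 h 34 min
Fri: 10:43 AM–10:34 PM = 11 h 51 min; less 30 min break → 11 h 21 min
Sat: 8:26 AM–5:41 PM = 9 h 15 min; less 30 min break → 8 h 45 min
Sun: 11:19 AM–7:26 PM = 8 h 7 min; less 30 min break → 7 h 37 min
Total: 9 h 34 min + 11 h 21 min + 8 h 45 min + 7 h 37 min = 37 h 17 min.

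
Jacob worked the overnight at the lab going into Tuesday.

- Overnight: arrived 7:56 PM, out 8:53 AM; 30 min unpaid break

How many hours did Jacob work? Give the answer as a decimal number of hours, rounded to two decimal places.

Overnight: 7:56 PM → midnight = 4 h 4 min; midnight → 8:53 AM = 8 h 53 min; span 12 h 57 min; less 30 min break → 12 h 27 min

12.45 hours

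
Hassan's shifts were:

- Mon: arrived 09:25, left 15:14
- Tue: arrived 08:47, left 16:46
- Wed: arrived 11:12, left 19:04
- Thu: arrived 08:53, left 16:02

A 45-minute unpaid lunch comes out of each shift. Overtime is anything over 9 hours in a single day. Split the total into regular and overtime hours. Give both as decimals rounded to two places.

Mon: 09:25–15:14 = 5 h 49 min; less 45 min break → 5 h 4 min
Tue: 08:47–16:46 = 7 h 59 min; less 45 min break → 7 h 14 min
Wed: 11:12–19:04 = 7 h 52 min; less 45 min break → 7 h 7 min
Thu: 08:53–16:02 = 7 h 9 min; less 45 min break → 6 h 24 min
Mon reg 5 h 4 min / OT 0 h 0 min; Tue reg 7 h 14 min / OT 0 h 0 min; Wed reg 7 h 7 min / OT 0 h 0 min; Thu reg 6 h 24 min / OT 0 h 0 min.
Totals: regular 25 h 49 min, overtime 0 h 0 min.

Regular 25.82 hours, overtime 0.00 hours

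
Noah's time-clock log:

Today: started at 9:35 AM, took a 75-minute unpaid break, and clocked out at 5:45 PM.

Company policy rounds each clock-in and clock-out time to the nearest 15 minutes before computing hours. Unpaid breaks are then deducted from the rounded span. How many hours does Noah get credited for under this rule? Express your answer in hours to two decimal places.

7.00 hours

Today: in 9:35 AM→9:30 AM, out 5:45 PM→5:45 PM; 8 h 15 min − 75 min = 7 h 0 min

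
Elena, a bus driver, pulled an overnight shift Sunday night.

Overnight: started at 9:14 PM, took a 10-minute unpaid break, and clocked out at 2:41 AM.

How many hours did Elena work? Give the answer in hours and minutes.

Overnight: 9:14 PM → midnight = 2 h 46 min; midnight → 2:41 AM = 2 h 41 min; span 5 h 27 min; less 10 min break → 5 h 17 min

5 h 17 min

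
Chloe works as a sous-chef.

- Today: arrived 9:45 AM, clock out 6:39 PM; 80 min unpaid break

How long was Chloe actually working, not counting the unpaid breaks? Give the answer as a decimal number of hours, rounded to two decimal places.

Today: 9:45 AM–6:39 PM = 8 h 54 min; less 80 min break → 7 h 34 min

7.57 hours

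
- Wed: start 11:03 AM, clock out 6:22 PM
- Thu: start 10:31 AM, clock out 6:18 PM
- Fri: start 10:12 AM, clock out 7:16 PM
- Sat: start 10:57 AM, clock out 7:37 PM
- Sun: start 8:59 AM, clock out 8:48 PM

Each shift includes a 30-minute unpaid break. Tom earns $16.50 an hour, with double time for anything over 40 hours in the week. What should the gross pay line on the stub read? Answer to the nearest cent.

$730.95

Wed: 11:03 AM–6:22 PM = 7 h 19 min; less 30 min break → 6 h 49 min
Thu: 10:31 AM–6:18 PM = 7 h 47 min; less 30 min break → 7 h 17 min
Fri: 10:12 AM–7:16 PM = 9 h 4 min; less 30 min break → 8 h 34 min
Sat: 10:57 AM–7:37 PM = 8 h 40 min; less 30 min break → 8 h 10 min
Sun: 8:59 AM–8:48 PM = 11 h 49 min; less 30 min break → 11 h 19 min
Total worked: 42 h 9 min = 2529 min.
Regular 40 h 0 min = 2400 min at $16.50/h; overtime 2 h 9 min = 129 min at $33.00/h.
Pay = (2400 × $16.50 + 129 × $33.00) ÷ 60 = $730.95.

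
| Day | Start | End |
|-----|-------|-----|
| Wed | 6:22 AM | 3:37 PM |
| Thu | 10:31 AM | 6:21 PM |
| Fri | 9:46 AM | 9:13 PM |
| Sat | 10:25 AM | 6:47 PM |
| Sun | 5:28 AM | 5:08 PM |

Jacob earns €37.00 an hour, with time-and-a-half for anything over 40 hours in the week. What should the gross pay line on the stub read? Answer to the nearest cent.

€1955.45

Wed: 6:22 AM–3:37 PM = 9 h 15 min
Thu: 10:31 AM–6:21 PM = 7 h 50 min
Fri: 9:46 AM–9:13 PM = 11 h 27 min
Sat: 10:25 AM–6:47 PM = 8 h 22 min
Sun: 5:28 AM–5:08 PM = 11 h 40 min
Total worked: 48 h 34 min = 2914 min.
Regular 40 h 0 min = 2400 min at €37.00/h; overtime 8 h 34 min = 514 min at €55.50/h.
Pay = (2400 × €37.00 + 514 × €55.50) ÷ 60 = €1955.45.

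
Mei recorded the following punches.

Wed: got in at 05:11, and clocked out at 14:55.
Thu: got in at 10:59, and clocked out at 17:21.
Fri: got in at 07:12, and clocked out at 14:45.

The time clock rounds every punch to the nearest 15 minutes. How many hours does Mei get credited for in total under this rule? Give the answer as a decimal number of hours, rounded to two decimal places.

23.50 hours

Wed: in 05:11→05:15, out 14:55→15:00; 9 h 45 min
Thu: in 10:59→11:00, out 17:21→17:15; 6 h 15 min
Fri: in 07:12→07:15, out 14:45→14:45; 7 h 30 min
Total credited: 23 h 30 min.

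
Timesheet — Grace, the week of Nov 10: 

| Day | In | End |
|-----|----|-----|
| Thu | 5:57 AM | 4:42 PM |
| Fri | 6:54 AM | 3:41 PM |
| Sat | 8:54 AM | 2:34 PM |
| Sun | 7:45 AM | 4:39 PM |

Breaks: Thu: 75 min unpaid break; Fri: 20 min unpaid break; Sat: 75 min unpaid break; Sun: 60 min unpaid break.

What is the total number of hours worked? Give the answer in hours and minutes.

30 h 16 min

Thu: 5:57 AM–4:42 PM = 10 h 45 min; less 75 min break → 9 h 30 min
Fri: 6:54 AM–3:41 PM = 8 h 47 min; less 20 min break → 8 h 27 min
Sat: 8:54 AM–2:34 PM = 5 h 40 min; less 75 min break → 4 h 25 min
Sun: 7:45 AM–4:39 PM = 8 h 54 min; less 60 min break → 7 h 54 min
Total: 9 h 30 min + 8 h 27 min + 4 h 25 min + 7 h 54 min = 30 h 16 min.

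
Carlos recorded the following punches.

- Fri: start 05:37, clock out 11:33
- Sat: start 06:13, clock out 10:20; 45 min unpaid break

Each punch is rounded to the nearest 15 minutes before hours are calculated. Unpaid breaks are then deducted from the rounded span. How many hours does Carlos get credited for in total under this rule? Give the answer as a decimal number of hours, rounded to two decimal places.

Fri: in 05:37→05:30, out 11:33→11:30; 6 h 0 min
Sat: in 06:13→06:15, out 10:20→10:15; 4 h 0 min − 45 min = 3 h 15 min
Total credited: 9 h 15 min.

9.25 hours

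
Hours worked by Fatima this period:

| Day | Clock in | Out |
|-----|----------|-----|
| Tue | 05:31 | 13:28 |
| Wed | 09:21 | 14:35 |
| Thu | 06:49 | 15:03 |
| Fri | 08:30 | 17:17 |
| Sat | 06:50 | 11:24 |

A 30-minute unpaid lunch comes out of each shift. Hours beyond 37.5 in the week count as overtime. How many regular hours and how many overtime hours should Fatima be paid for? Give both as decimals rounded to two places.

Regular 32.27 hours, overtime 0.00 hours

Tue: 05:31–13:28 = 7 h 57 min; less 30 min break → 7 h 27 min
Wed: 09:21–14:35 = 5 h 14 min; less 30 min break → 4 h 44 min
Thu: 06:49–15:03 = 8 h 14 min; less 30 min break → 7 h 44 min
Fri: 08:30–17:17 = 8 h 47 min; less 30 min break → 8 h 17 min
Sat: 06:50–11:24 = 4 h 34 min; less 30 min break → 4 h 4 min
Total worked: 32 h 16 min = 32.27 h.
Threshold 37.5 h → overtime 0 h 0 min, regular 32 h 16 min.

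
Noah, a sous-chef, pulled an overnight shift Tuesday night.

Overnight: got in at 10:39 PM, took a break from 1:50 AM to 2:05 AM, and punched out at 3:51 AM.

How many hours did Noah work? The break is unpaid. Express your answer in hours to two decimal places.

4.95 hours

Overnight: 10:39 PM → midnight = 1 h 21 min; midnight → 3:51 AM = 3 h 51 min; span 5 h 12 min; less 15 min break → 4 h 57 min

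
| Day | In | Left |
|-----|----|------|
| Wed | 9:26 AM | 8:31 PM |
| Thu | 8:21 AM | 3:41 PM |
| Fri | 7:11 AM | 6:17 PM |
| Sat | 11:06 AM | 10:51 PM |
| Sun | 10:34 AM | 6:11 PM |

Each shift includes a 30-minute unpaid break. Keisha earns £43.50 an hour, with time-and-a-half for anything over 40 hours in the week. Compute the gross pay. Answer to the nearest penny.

£2156.51

Wed: 9:26 AM–8:31 PM = 11 h 5 min; less 30 min break → 10 h 35 min
Thu: 8:21 AM–3:41 PM = 7 h 20 min; less 30 min break → 6 h 50 min
Fri: 7:11 AM–6:17 PM = 11 h 6 min; less 30 min break → 10 h 36 min
Sat: 11:06 AM–10:51 PM = 11 h 45 min; less 30 min break → 11 h 15 min
Sun: 10:34 AM–6:11 PM = 7 h 37 min; less 30 min break → 7 h 7 min
Total worked: 46 h 23 min = 2783 min.
Regular 40 h 0 min = 2400 min at £43.50/h; overtime 6 h 23 min = 383 min at £65.25/h.
Pay = (2400 × £43.50 + 383 × £65.25) ÷ 60 = £2156.51.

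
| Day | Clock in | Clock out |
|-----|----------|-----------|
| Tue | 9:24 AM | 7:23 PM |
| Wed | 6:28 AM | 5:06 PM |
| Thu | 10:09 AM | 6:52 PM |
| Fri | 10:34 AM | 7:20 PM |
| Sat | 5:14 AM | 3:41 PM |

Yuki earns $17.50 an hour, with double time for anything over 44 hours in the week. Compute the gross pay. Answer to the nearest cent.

Tue: 9:24 AM–7:23 PM = 9 h 59 min
Wed: 6:28 AM–5:06 PM = 10 h 38 min
Thu: 10:09 AM–6:52 PM = 8 h 43 min
Fri: 10:34 AM–7:20 PM = 8 h 46 min
Sat: 5:14 AM–3:41 PM = 10 h 27 min
Total worked: 48 h 33 min = 2913 min.
Regular 44 h 0 min = 2640 min at $17.50/h; overtime 4 h 33 min = 273 min at $35.00/h.
Pay = (2640 × $17.50 + 273 × $35.00) ÷ 60 = $929.25.

$929.25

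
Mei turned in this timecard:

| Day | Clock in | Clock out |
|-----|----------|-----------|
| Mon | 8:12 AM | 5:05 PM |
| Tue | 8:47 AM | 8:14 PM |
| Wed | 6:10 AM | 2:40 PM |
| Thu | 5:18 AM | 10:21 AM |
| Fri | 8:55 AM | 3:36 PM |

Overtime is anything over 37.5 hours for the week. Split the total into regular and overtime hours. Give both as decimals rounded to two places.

Mon: 8:12 AM–5:05 PM = 8 h 53 min
Tue: 8:47 AM–8:14 PM = 11 h 27 min
Wed: 6:10 AM–2:40 PM = 8 h 30 min
Thu: 5:18 AM–10:21 AM = 5 h 3 min
Fri: 8:55 AM–3:36 PM = 6 h 41 min
Total worked: 40 h 34 min = 40.57 h.
Threshold 37.5 h → overtime 3 h 4 min, regular 37 h 30 min.

Regular 37.50 hours, overtime 3.07 hours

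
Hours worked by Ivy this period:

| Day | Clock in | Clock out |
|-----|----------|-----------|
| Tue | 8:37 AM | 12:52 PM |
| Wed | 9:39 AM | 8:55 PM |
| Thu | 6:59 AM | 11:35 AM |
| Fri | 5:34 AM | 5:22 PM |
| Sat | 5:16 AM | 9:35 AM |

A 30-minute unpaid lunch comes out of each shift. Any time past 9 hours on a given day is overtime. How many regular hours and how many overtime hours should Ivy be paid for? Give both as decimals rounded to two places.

Regular 29.67 hours, overtime 4.07 hours

Tue: 8:37 AM–12:52 PM = 4 h 15 min; less 30 min break → 3 h 45 min
Wed: 9:39 AM–8:55 PM = 11 h 16 min; less 30 min break → 10 h 46 min
Thu: 6:59 AM–11:35 AM = 4 h 36 min; less 30 min break → 4 h 6 min
Fri: 5:34 AM–5:22 PM = 11 h 48 min; less 30 min break → 11 h 18 min
Sat: 5:16 AM–9:35 AM = 4 h 19 min; less 30 min break → 3 h 49 min
Tue reg 3 h 45 min / OT 0 h 0 min; Wed reg 9 h 0 min / OT 1 h 46 min; Thu reg 4 h 6 min / OT 0 h 0 min; Fri reg 9 h 0 min / OT 2 h 18 min; Sat reg 3 h 49 min / OT 0 h 0 min.
Totals: regular 29 h 40 min, overtime 4 h 4 min.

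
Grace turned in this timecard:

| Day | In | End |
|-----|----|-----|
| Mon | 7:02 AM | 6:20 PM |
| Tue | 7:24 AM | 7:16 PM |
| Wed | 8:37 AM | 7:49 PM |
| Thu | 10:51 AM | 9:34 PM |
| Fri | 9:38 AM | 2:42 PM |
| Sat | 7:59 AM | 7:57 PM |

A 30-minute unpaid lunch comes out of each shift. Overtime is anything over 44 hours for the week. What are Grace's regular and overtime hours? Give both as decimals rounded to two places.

Regular 44.00 hours, overtime 15.12 hours

Mon: 7:02 AM–6:20 PM = 11 h 18 min; less 30 min break → 10 h 48 min
Tue: 7:24 AM–7:16 PM = 11 h 52 min; less 30 min break → 11 h 22 min
Wed: 8:37 AM–7:49 PM = 11 h 12 min; less 30 min break → 10 h 42 min
Thu: 10:51 AM–9:34 PM = 10 h 43 min; less 30 min break → 10 h 13 min
Fri: 9:38 AM–2:42 PM = 5 h 4 min; less 30 min break → 4 h 34 min
Sat: 7:59 AM–7:57 PM = 11 h 58 min; less 30 min break → 11 h 28 min
Total worked: 59 h 7 min = 59.12 h.
Threshold 44 h → overtime 15 h 7 min, regular 44 h 0 min.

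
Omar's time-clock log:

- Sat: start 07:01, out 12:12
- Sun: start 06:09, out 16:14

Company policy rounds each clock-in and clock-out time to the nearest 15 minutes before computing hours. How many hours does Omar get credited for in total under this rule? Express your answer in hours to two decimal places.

Sat: in 07:01→07:00, out 12:12→12:15; 5 h 15 min
Sun: in 06:09→06:15, out 16:14→16:15; 10 h 0 min
Total credited: 15 h 15 min.

15.25 hours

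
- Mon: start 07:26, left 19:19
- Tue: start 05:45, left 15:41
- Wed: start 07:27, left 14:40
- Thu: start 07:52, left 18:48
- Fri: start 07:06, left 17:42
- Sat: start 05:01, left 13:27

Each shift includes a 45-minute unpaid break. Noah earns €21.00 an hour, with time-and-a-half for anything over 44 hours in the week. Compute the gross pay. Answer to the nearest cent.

Mon: 07:26–19:19 = 11 h 53 min; less 45 min break → 11 h 8 min
Tue: 05:45–15:41 = 9 h 56 min; less 45 min break → 9 h 11 min
Wed: 07:27–14:40 = 7 h 13 min; less 45 min break → 6 h 28 min
Thu: 07:52–18:48 = 10 h 56 min; less 45 min break → 10 h 11 min
Fri: 07:06–17:42 = 10 h 36 min; less 45 min break → 9 h 51 min
Sat: 05:01–13:27 = 8 h 26 min; less 45 min break → 7 h 41 min
Total worked: 54 h 30 min = 3270 min.
Regular 44 h 0 min = 2640 min at €21.00/h; overtime 10 h 30 min = 630 min at €31.50/h.
Pay = (2640 × €21.00 + 630 × €31.50) ÷ 60 = €1254.75.

€1254.75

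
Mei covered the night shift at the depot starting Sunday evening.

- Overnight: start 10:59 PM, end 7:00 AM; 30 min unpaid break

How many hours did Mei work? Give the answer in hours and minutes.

Overnight: 10:59 PM → midnight = 1 h 1 min; midnight → 7:00 AM = 7 h 0 min; span 8 h 1 min; less 30 min break → 7 h 31 min

7 h 31 min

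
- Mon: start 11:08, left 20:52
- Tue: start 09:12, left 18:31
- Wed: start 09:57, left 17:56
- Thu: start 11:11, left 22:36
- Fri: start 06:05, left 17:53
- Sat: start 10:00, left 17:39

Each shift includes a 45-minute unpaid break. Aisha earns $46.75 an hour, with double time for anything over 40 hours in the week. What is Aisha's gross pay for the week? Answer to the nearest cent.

$3122.90

Mon: 11:08–20:52 = 9 h 44 min; less 45 min break → 8 h 59 min
Tue: 09:12–18:31 = 9 h 19 min; less 45 min break → 8 h 34 min
Wed: 09:57–17:56 = 7 h 59 min; less 45 min break → 7 h 14 min
Thu: 11:11–22:36 = 11 h 25 min; less 45 min break → 10 h 40 min
Fri: 06:05–17:53 = 11 h 48 min; less 45 min break → 11 h 3 min
Sat: 10:00–17:39 = 7 h 39 min; less 45 min break → 6 h 54 min
Total worked: 53 h 24 min = 3204 min.
Regular 40 h 0 min = 2400 min at $46.75/h; overtime 13 h 24 min = 804 min at $93.50/h.
Pay = (2400 × $46.75 + 804 × $93.50) ÷ 60 = $3122.90.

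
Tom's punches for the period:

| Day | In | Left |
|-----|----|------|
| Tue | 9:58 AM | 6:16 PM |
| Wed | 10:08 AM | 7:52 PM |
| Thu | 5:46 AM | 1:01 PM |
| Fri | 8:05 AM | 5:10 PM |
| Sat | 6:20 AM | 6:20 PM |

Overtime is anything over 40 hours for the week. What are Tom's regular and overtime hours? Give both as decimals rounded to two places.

Tue: 9:58 AM–6:16 PM = 8 h 18 min
Wed: 10:08 AM–7:52 PM = 9 h 44 min
Thu: 5:46 AM–1:01 PM = 7 h 15 min
Fri: 8:05 AM–5:10 PM = 9 h 5 min
Sat: 6:20 AM–6:20 PM = 12 h 0 min
Total worked: 46 h 22 min = 46.37 h.
Threshold 40 h → overtime 6 h 22 min, regular 40 h 0 min.

Regular 40.00 hours, overtime 6.37 hours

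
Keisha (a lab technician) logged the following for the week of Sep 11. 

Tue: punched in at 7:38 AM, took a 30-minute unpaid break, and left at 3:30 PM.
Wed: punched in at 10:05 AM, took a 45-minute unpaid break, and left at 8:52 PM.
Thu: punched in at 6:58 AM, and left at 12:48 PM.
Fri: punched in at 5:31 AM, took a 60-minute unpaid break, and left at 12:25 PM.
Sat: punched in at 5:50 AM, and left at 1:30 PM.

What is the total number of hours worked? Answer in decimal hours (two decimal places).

Tue: 7:38 AM–3:30 PM = 7 h 52 min; less 30 min break → 7 h 22 min
Wed: 10:05 AM–8:52 PM = 10 h 47 min; less 45 min break → 10 h 2 min
Thu: 6:58 AM–12:48 PM = 5 h 50 min
Fri: 5:31 AM–12:25 PM = 6 h 54 min; less 60 min break → 5 h 54 min
Sat: 5:50 AM–1:30 PM = 7 h 40 min
Total: 7 h 22 min + 10 h 2 min + 5 h 50 min + 5 h 54 min + 7 h 40 min = 36 h 48 min.

36.80 hours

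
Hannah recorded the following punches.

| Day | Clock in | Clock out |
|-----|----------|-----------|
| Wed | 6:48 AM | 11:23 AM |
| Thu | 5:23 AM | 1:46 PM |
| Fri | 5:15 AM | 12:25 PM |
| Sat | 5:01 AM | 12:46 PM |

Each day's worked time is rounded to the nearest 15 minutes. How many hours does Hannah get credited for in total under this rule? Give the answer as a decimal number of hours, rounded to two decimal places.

28.00 hours

Wed: 6:48 AM–11:23 AM = 4 h 35 min → rounds to 4 h 30 min
Thu: 5:23 AM–1:46 PM = 8 h 23 min → rounds to 8 h 30 min
Fri: 5:15 AM–12:25 PM = 7 h 10 min → rounds to 7 h 15 min
Sat: 5:01 AM–12:46 PM = 7 h 45 min → rounds to 7 h 45 min
Total credited: 28 h 0 min.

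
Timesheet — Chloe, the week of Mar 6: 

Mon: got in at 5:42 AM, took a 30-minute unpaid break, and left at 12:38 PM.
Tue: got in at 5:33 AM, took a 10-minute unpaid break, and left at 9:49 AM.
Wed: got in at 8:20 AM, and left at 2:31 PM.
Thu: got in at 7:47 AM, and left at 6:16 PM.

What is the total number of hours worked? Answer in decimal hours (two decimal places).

27.20 hours

Mon: 5:42 AM–12:38 PM = 6 h 56 min; less 30 min break → 6 h 26 min
Tue: 5:33 AM–9:49 AM = 4 h 16 min; less 10 min break → 4 h 6 min
Wed: 8:20 AM–2:31 PM = 6 h 11 min
Thu: 7:47 AM–6:16 PM = 10 h 29 min
Total: 6 h 26 min + 4 h 6 min + 6 h 11 min + 10 h 29 min = 27 h 12 min.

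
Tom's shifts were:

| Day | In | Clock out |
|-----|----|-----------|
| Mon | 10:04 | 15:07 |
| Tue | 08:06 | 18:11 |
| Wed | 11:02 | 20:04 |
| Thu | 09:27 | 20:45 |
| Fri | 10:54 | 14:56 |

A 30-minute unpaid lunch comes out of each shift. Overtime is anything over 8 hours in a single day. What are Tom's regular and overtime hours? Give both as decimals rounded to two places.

Mon: 10:04–15:07 = 5 h 3 min; less 30 min break → 4 h 33 min
Tue: 08:06–18:11 = 10 h 5 min; less 30 min break → 9 h 35 min
Wed: 11:02–20:04 = 9 h 2 min; less 30 min break → 8 h 32 min
Thu: 09:27–20:45 = 11 h 18 min; less 30 min break → 10 h 48 min
Fri: 10:54–14:56 = 4 h 2 min; less 30 min break → 3 h 32 min
Mon reg 4 h 33 min / OT 0 h 0 min; Tue reg 8 h 0 min / OT 1 h 35 min; Wed reg 8 h 0 min / OT 0 h 32 min; Thu reg 8 h 0 min / OT 2 h 48 min; Fri reg 3 h 32 min / OT 0 h 0 min.
Totals: regular 32 h 5 min, overtime 4 h 55 min.

Regular 32.08 hours, overtime 4.92 hours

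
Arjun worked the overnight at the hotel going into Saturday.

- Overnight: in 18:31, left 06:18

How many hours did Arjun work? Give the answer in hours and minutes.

11 h 47 min

Overnight: 18:31 → midnight = 5 h 29 min; midnight → 06:18 = 6 h 18 min; span 11 h 47 min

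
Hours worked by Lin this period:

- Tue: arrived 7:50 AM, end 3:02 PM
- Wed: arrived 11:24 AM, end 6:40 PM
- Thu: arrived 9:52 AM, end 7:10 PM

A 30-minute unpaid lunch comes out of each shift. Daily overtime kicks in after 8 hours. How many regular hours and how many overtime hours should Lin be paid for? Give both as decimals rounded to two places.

Tue: 7:50 AM–3:02 PM = 7 h 12 min; less 30 min break → 6 h 42 min
Wed: 11:24 AM–6:40 PM = 7 h 16 min; less 30 min break → 6 h 46 min
Thu: 9:52 AM–7:10 PM = 9 h 18 min; less 30 min break → 8 h 48 min
Tue reg 6 h 42 min / OT 0 h 0 min; Wed reg 6 h 46 min / OT 0 h 0 min; Thu reg 8 h 0 min / OT 0 h 48 min.
Totals: regular 21 h 28 min, overtime 0 h 48 min.

Regular 21.47 hours, overtime 0.80 hours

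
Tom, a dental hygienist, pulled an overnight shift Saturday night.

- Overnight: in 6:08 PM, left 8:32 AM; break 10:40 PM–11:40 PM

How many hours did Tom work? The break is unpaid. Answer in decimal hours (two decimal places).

13.40 hours

Overnight: 6:08 PM → midnight = 5 h 52 min; midnight → 8:32 AM = 8 h 32 min; span 14 h 24 min; less 60 min break → 13 h 24 min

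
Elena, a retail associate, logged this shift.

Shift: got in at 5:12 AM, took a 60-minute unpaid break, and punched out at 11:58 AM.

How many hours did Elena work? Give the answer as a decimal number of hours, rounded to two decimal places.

Shift: 5:12 AM–11:58 AM = 6 h 46 min; less 60 min break → 5 h 46 min

5.77 hours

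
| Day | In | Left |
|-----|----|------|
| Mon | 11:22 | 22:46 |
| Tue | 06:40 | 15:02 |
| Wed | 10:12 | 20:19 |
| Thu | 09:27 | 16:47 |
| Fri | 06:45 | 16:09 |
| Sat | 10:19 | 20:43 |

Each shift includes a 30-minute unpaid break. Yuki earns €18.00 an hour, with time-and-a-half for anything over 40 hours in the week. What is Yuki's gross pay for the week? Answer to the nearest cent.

Mon: 11:22–22:46 = 11 h 24 min; less 30 min break → 10 h 54 min
Tue: 06:40–15:02 = 8 h 22 min; less 30 min break → 7 h 52 min
Wed: 10:12–20:19 = 10 h 7 min; less 30 min break → 9 h 37 min
Thu: 09:27–16:47 = 7 h 20 min; less 30 min break → 6 h 50 min
Fri: 06:45–16:09 = 9 h 24 min; less 30 min break → 8 h 54 min
Sat: 10:19–20:43 = 10 h 24 min; less 30 min break → 9 h 54 min
Total worked: 54 h 1 min = 3241 min.
Regular 40 h 0 min = 2400 min at €18.00/h; overtime 14 h 1 min = 841 min at €27.00/h.
Pay = (2400 × €18.00 + 841 × €27.00) ÷ 60 = €1098.45.

€1098.45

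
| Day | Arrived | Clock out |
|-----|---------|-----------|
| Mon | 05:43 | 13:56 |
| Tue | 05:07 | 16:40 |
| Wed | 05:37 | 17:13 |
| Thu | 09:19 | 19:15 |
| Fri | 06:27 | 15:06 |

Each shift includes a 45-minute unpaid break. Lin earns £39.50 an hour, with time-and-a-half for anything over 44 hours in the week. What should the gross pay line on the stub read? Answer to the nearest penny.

Mon: 05:43–13:56 = 8 h 13 min; less 45 min break → 7 h 28 min
Tue: 05:07–16:40 = 11 h 33 min; less 45 min break → 10 h 48 min
Wed: 05:37–17:13 = 11 h 36 min; less 45 min break → 10 h 51 min
Thu: 09:19–19:15 = 9 h 56 min; less 45 min break → 9 h 11 min
Fri: 06:27–15:06 = 8 h 39 min; less 45 min break → 7 h 54 min
Total worked: 46 h 12 min = 2772 min.
Regular 44 h 0 min = 2640 min at £39.50/h; overtime 2 h 12 min = 132 min at £59.25/h.
Pay = (2640 × £39.50 + 132 × £59.25) ÷ 60 = £1868.35.

£1868.35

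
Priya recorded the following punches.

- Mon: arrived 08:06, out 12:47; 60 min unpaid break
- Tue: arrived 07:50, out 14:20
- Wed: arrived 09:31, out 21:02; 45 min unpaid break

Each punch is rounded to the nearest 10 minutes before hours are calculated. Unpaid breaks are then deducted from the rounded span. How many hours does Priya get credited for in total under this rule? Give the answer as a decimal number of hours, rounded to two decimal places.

Mon: in 08:06→08:10, out 12:47→12:50; 4 h 40 min − 60 min = 3 h 40 min
Tue: in 07:50→07:50, out 14:20→14:20; 6 h 30 min
Wed: in 09:31→09:30, out 21:02→21:00; 11 h 30 min − 45 min = 10 h 45 min
Total credited: 20 h 55 min.

20.92 hours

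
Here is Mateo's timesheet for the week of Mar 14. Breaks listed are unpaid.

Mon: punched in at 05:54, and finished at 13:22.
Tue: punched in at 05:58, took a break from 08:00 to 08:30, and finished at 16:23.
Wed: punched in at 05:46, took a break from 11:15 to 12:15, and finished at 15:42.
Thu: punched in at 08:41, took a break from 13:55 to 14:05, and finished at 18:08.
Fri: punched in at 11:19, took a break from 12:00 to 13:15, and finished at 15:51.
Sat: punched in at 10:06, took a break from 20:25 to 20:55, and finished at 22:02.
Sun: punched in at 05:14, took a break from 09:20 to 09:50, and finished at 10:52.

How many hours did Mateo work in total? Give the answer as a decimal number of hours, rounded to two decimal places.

Mon: 05:54–13:22 = 7 h 28 min
Tue: 05:58–16:23 = 10 h 25 min; less 30 min break → 9 h 55 min
Wed: 05:46–15:42 = 9 h 56 min; less 60 min break → 8 h 56 min
Thu: 08:41–18:08 = 9 h 27 min; less 10 min break → 9 h 17 min
Fri: 11:19–15:51 = 4 h 32 min; less 75 min break → 3 h 17 min
Sat: 10:06–22:02 = 11 h 56 min; less 30 min break → 11 h 26 min
Sun: 05:14–10:52 = 5 h 38 min; less 30 min break → 5 h 8 min
Total: 7 h 28 min + 9 h 55 min + 8 h 56 min + 9 h 17 min + 3 h 17 min + 11 h 26 min + 5 h 8 min = 55 h 27 min.

55.45 hours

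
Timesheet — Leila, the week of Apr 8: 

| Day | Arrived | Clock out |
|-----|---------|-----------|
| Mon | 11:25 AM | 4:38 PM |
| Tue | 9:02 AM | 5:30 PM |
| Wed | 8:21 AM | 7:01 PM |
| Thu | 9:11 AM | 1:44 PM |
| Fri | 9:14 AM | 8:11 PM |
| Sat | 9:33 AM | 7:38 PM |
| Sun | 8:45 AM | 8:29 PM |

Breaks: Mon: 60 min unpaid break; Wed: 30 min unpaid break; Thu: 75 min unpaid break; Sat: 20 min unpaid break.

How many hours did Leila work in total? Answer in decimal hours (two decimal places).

Mon: 11:25 AM–4:38 PM = 5 h 13 min; less 60 min break → 4 h 13 min
Tue: 9:02 AM–5:30 PM = 8 h 28 min
Wed: 8:21 AM–7:01 PM = 10 h 40 min; less 30 min break → 10 h 10 min
Thu: 9:11 AM–1:44 PM = 4 h 33 min; less 75 min break → 3 h 18 min
Fri: 9:14 AM–8:11 PM = 10 h 57 min
Sat: 9:33 AM–7:38 PM = 10 h 5 min; less 20 min break → 9 h 45 min
Sun: 8:45 AM–8:29 PM = 11 h 44 min
Total: 4 h 13 min + 8 h 28 min + 10 h 10 min + 3 h 18 min + 10 h 57 min + 9 h 45 min + 11 h 44 min = 58 h 35 min.

58.58 hours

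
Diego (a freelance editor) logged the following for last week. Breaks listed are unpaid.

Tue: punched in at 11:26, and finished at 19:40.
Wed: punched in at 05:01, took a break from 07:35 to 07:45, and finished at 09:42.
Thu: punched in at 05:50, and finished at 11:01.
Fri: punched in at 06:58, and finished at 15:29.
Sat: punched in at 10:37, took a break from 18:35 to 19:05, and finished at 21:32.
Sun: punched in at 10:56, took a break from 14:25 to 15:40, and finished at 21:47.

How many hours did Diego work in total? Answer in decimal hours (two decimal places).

Tue: 11:26–19:40 = 8 h 14 min
Wed: 05:01–09:42 = 4 h 41 min; less 10 min break → 4 h 31 min
Thu: 05:50–11:01 = 5 h 11 min
Fri: 06:58–15:29 = 8 h 31 min
Sat: 10:37–21:32 = 10 h 55 min; less 30 min break → 10 h 25 min
Sun: 10:56–21:47 = 10 h 51 min; less 75 min break → 9 h 36 min
Total: 8 h 14 min + 4 h 31 min + 5 h 11 min + 8 h 31 min + 10 h 25 min + 9 h 36 min = 46 h 28 min.

46.47 hours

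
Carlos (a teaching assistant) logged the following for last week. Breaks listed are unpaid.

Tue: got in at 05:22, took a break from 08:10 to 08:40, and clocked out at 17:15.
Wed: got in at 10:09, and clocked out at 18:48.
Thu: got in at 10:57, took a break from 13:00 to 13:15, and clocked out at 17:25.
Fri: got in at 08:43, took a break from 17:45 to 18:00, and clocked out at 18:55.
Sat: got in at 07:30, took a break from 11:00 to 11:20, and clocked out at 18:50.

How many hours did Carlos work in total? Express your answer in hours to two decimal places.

Tue: 05:22–17:15 = 11 h 53 min; less 30 min break → 11 h 23 min
Wed: 10:09–18:48 = 8 h 39 min
Thu: 10:57–17:25 = 6 h 28 min; less 15 min break → 6 h 13 min
Fri: 08:43–18:55 = 10 h 12 min; less 15 min break → 9 h 57 min
Sat: 07:30–18:50 = 11 h 20 min; less 20 min break → 11 h 0 min
Total: 11 h 23 min + 8 h 39 min + 6 h 13 min + 9 h 57 min + 11 h 0 min = 47 h 12 min.

47.20 hours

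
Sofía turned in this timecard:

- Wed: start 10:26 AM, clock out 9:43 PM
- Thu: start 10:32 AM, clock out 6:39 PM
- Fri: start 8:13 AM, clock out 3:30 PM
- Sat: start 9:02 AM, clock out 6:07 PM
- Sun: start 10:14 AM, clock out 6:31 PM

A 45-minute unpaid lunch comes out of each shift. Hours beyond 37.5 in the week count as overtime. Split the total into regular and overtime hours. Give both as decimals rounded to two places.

Wed: 10:26 AM–9:43 PM = 11 h 17 min; less 45 min break → 10 h 32 min
Thu: 10:32 AM–6:39 PM = 8 h 7 min; less 45 min break → 7 h 22 min
Fri: 8:13 AM–3:30 PM = 7 h 17 min; less 45 min break → 6 h 32 min
Sat: 9:02 AM–6:07 PM = 9 h 5 min; less 45 min break → 8 h 20 min
Sun: 10:14 AM–6:31 PM = 8 h 17 min; less 45 min break → 7 h 32 min
Total worked: 40 h 18 min = 40.30 h.
Threshold 37.5 h → overtime 2 h 48 min, regular 37 h 30 min.

Regular 37.50 hours, overtime 2.80 hours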